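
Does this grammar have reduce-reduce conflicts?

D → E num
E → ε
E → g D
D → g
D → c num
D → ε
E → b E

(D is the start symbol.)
A reduce-reduce conflict occurs when an LR(0) state has two complete items [A → α .] and [B → β .] — both call for a reduction, and with no lookahead the parser cannot choose between them.

Augment with D' → D and build the canonical LR(0) collection (I0 = CLOSURE({[D' → . D]}), then GOTO on every symbol after a dot until no new states appear). It has 11 states:
  I0: { [D → . E num], [D → . c num], [D → . g], [D → .], [D' → . D], [E → . b E], [E → . g D], [E → .] }  — shift, 2 reduces
  I1: { [D' → D .] }  — accept
  I2: { [D → E . num] }  — shift
  I3: { [E → . b E], [E → . g D], [E → .], [E → b . E] }  — shift, reduce
  I4: { [D → c . num] }  — shift
  I5: { [D → . E num], [D → . c num], [D → . g], [D → .], [D → g .], [E → . b E], [E → . g D], [E → .], [E → g . D] }  — shift, 3 reduces
  I6: { [E → g D .] }  — reduce
  I7: { [D → c num .] }  — reduce
  I8: { [E → b E .] }  — reduce
  I9: { [D → . E num], [D → . c num], [D → . g], [D → .], [E → . b E], [E → . g D], [E → .], [E → g . D] }  — shift, 2 reduces
  I10: { [D → E num .] }  — reduce

I0 contains complete items [D → .], [E → .] — reduce-reduce conflict.
I5 contains complete items [D → .], [D → g .], [E → .] — reduce-reduce conflict.
I9 contains complete items [D → .], [E → .] — reduce-reduce conflict.

Answer: Yes — I0: [D → .] vs [E → .]; I5: [D → .] vs [D → g .]; I9: [D → .] vs [E → .]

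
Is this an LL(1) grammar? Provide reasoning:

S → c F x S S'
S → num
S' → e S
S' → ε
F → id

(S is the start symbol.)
Relevant sets:
  FOLLOW(S') = { $, 'e' }

For S:
  PREDICT(S → c F x S S') = { 'c' }
  PREDICT(S → num) = { 'num' }
For S':
  PREDICT(S' → e S) = { 'e' }
  PREDICT(S' → ε) = { $, 'e' }
F has a single production, so nothing to check there.

Conflict found: Predict set conflict for S': { 'e' }
The grammar is NOT LL(1).

Answer: No. Predict set conflict for S': { 'e' }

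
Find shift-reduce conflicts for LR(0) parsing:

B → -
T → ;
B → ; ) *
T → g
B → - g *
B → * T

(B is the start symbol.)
Yes — I2: [B → - .] vs [B → - . g *]

Augment with B' → B and build the canonical LR(0) collection (I0 = CLOSURE({[B' → . B]}), then GOTO on every symbol after a dot until no new states appear). It has 12 states:
  I0: { [B → . * T], [B → . - g *], [B → . -], [B → . ; ) *], [B' → . B] }  — shift
  I1: { [B → * . T], [T → . ;], [T → . g] }  — shift
  I2: { [B → - . g *], [B → - .] }  — shift, reduce
  I3: { [B → ; . ) *] }  — shift
  I4: { [B' → B .] }  — accept
  I5: { [B → ; ) . *] }  — shift
  I6: { [B → ; ) * .] }  — reduce
  I7: { [B → - g . *] }  — shift
  I8: { [B → - g * .] }  — reduce
  I9: { [T → ; .] }  — reduce
  I10: { [B → * T .] }  — reduce
  I11: { [T → g .] }  — reduce

I2 contains reduce item [B → - .] and shift item [B → - . g *] — shift-reduce conflict.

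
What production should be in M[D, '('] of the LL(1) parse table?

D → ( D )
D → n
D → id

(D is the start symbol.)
D → ( D )

To find M[D, '('], we find productions for D where '(' is in the predict set (PREDICT(N → α) = (FIRST(α) \ {ε}) ∪ (FOLLOW(N) if α ⇒* ε)).

D → ( D ): PREDICT = { '(' }
  '(' is in predict set, so this production goes in M[D, '(']
D → n: PREDICT = { 'n' }
D → id: PREDICT = { 'id' }

M[D, '('] = D → ( D )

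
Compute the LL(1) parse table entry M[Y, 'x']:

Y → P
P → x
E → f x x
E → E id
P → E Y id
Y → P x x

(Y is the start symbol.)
To find M[Y, 'x'], we find productions for Y where 'x' is in the predict set (PREDICT(N → α) = (FIRST(α) \ {ε}) ∪ (FOLLOW(N) if α ⇒* ε)).

Relevant sets:
  FIRST(P) = { 'f', 'x' }

Y → P: PREDICT = { 'f', 'x' }
  'x' is in predict set, so this production goes in M[Y, 'x']
Y → P x x: PREDICT = { 'f', 'x' }
  'x' is in predict set, so this production goes in M[Y, 'x']

M[Y, 'x'] = Y → P, Y → P x x  (a multiply-defined cell — the grammar is not LL(1))

Answer: Y → P, Y → P x x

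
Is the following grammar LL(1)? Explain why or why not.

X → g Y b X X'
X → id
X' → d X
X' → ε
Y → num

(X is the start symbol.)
No. Predict set conflict for X': { 'd' }

A grammar is LL(1) if for each non-terminal N with multiple productions, the predict sets of those productions are pairwise disjoint, where PREDICT(N → α) = (FIRST(α) \ {ε}) ∪ (FOLLOW(N) if α ⇒* ε).

Relevant sets:
  FOLLOW(X') = { $, 'd' }

For X:
  PREDICT(X → g Y b X X') = { 'g' }
  PREDICT(X → id) = { 'id' }
For X':
  PREDICT(X' → d X) = { 'd' }
  PREDICT(X' → ε) = { $, 'd' }
Y has a single production, so nothing to check there.

Conflict found: Predict set conflict for X': { 'd' }
The grammar is NOT LL(1).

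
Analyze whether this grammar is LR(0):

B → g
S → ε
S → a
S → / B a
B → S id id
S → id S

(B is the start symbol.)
A grammar is LR(0) if no state in the canonical LR(0) collection has:
  - both a shift item (dot before a terminal) and a complete item (shift-reduce conflict), or
  - two or more complete items (reduce-reduce conflict; the accept item [B' → B .] counts as a complete item here).

Augment with B' → B and build the canonical LR(0) collection (I0 = CLOSURE({[B' → . B]}), then GOTO on every symbol after a dot until no new states appear). It has 12 states:
  I0: { [B → . S id id], [B → . g], [B' → . B], [S → . / B a], [S → . a], [S → . id S], [S → .] }  — shift, reduce
  I1: { [B → . S id id], [B → . g], [S → . / B a], [S → . a], [S → . id S], [S → .], [S → / . B a] }  — shift, reduce
  I2: { [B' → B .] }  — accept
  I3: { [B → S . id id] }  — shift
  I4: { [S → a .] }  — reduce
  I5: { [B → g .] }  — reduce
  I6: { [S → . / B a], [S → . a], [S → . id S], [S → .], [S → id . S] }  — shift, reduce
  I7: { [S → id S .] }  — reduce
  I8: { [B → S id . id] }  — shift
  I9: { [B → S id id .] }  — reduce
  I10: { [S → / B . a] }  — shift
  I11: { [S → / B a .] }  — reduce

Conflict in state I0:
  Shift-reduce conflict between [S → .] and [B → . g]
So the grammar is NOT LR(0).

Answer: No. Shift-reduce conflict between [S → .] and [B → . g]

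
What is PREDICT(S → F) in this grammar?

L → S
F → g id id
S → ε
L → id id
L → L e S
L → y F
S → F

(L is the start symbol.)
PREDICT(S → F) = (FIRST(RHS) \ {ε}) ∪ (FOLLOW(S) if ε ∈ FIRST(RHS), i.e. RHS ⇒* ε)
FIRST(F) = { 'g' }
FIRST(F) = { 'g' }
ε ∉ FIRST(F), so FOLLOW(S) is not added.
PREDICT(S → F) = { 'g' }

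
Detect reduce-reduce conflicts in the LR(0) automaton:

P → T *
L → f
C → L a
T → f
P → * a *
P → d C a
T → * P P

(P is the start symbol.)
No reduce-reduce conflicts

A reduce-reduce conflict occurs when an LR(0) state has two complete items [A → α .] and [B → β .] — both call for a reduction, and with no lookahead the parser cannot choose between them.

Augment with P' → P and build the canonical LR(0) collection (I0 = CLOSURE({[P' → . P]}), then GOTO on every symbol after a dot until no new states appear). It has 16 states:
  I0: { [P → . * a *], [P → . T *], [P → . d C a], [P' → . P], [T → . * P P], [T → . f] }  — shift
  I1: { [P → * . a *], [P → . * a *], [P → . T *], [P → . d C a], [T → * . P P], [T → . * P P], [T → . f] }  — shift
  I2: { [P' → P .] }  — accept
  I3: { [P → T . *] }  — shift
  I4: { [C → . L a], [L → . f], [P → d . C a] }  — shift
  I5: { [T → f .] }  — reduce
  I6: { [P → d C . a] }  — shift
  I7: { [C → L . a] }  — shift
  I8: { [L → f .] }  — reduce
  I9: { [C → L a .] }  — reduce
  I10: { [P → d C a .] }  — reduce
  I11: { [P → T * .] }  — reduce
  I12: { [P → . * a *], [P → . T *], [P → . d C a], [T → * P . P], [T → . * P P], [T → . f] }  — shift
  I13: { [P → * a . *] }  — shift
  I14: { [P → * a * .] }  — reduce
  I15: { [T → * P P .] }  — reduce

No state contains more than one complete item.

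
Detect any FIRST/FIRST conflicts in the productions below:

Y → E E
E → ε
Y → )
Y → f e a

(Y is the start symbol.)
No FIRST/FIRST conflicts.

A FIRST/FIRST conflict occurs when two productions N → α and N → β for the same non-terminal have FIRST(α) ∩ FIRST(β) ≠ ∅ (with ε ∈ FIRST of a nullable right-hand side, so two nullable alternatives also conflict).

FIRST sets of the non-terminals at (or reachable through a nullable prefix from) the front of some alternative:
  FIRST(E) = { ε }

Productions for Y:
  Y → E E: FIRST = { ε }
  Y → ): FIRST = { ')' }
  Y → f e a: FIRST = { 'f' }
E has only one production, so no FIRST/FIRST conflict is possible there.

All alternatives of each non-terminal have pairwise disjoint FIRST sets.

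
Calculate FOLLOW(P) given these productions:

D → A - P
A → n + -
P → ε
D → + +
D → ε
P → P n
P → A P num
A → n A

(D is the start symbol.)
{ $, 'n', 'num' }

In D → A - P: P is at the end, add FOLLOW(D)
In P → P n: P is followed by n, add FIRST(n) \ {ε} = { 'n' }
In P → A P num: P is followed by num, add FIRST(num) \ {ε} = { 'num' }

The FOLLOW sets referred to above (computed the same way, to a fixed point):
  FOLLOW(D) = { $ }

Taking the union: FOLLOW(P) = { $, 'n', 'num' }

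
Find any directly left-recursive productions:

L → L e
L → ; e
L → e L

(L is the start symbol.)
Yes, L is left-recursive

L → L e: LEFT RECURSIVE (starts with L)
L → ; e: starts with ';'
L → e L: starts with e

The grammar has direct left recursion on: L.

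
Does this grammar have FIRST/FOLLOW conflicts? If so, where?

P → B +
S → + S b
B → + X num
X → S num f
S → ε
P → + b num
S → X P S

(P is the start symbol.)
A FIRST/FOLLOW conflict occurs when a non-terminal N has a nullable alternative N → β (β ⇒* ε) and another alternative N → α with FIRST(α) ∩ FOLLOW(N) ≠ ∅: on such a lookahead the parser cannot decide between expanding α and letting N vanish via β.

Nullable non-terminals: S.
FIRST sets used below: FIRST(X) = { '+', 'num' }

S: nullable alternative(s) S → ε; FOLLOW(S) = { 'b', 'num' }
  S → + S b: FIRST \ {ε} = { '+' } — disjoint from FOLLOW(S)
  S → ε: FIRST \ {ε} = { } — this is the only nullable alternative, skip
  S → X P S: FIRST \ {ε} = { '+', 'num' } — overlaps FOLLOW(S) on { 'num' }: CONFLICT

B, P, X have no nullable alternative, so no FIRST/FOLLOW check is needed there.

So the grammar has 1 FIRST/FOLLOW conflict (marked CONFLICT above).

Answer: Yes. S → X P S with FOLLOW(S) on { 'num' }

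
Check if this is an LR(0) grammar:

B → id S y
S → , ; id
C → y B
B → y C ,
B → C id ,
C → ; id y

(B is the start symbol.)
Yes, the grammar is LR(0)

A grammar is LR(0) if no state in the canonical LR(0) collection has:
  - both a shift item (dot before a terminal) and a complete item (shift-reduce conflict), or
  - two or more complete items (reduce-reduce conflict; the accept item [B' → B .] counts as a complete item here).

Augment with B' → B and build the canonical LR(0) collection (I0 = CLOSURE({[B' → . B]}), then GOTO on every symbol after a dot until no new states appear). It has 18 states:
  I0: { [B → . C id ,], [B → . id S y], [B → . y C ,], [B' → . B], [C → . ; id y], [C → . y B] }  — shift
  I1: { [C → ; . id y] }  — shift
  I2: { [B' → B .] }  — accept
  I3: { [B → C . id ,] }  — shift
  I4: { [B → id . S y], [S → . , ; id] }  — shift
  I5: { [B → . C id ,], [B → . id S y], [B → . y C ,], [B → y . C ,], [C → . ; id y], [C → . y B], [C → y . B] }  — shift
  I6: { [C → y B .] }  — reduce
  I7: { [B → C . id ,], [B → y C . ,] }  — shift
  I8: { [B → y C , .] }  — reduce
  I9: { [B → C id . ,] }  — shift
  I10: { [B → C id , .] }  — reduce
  I11: { [S → , . ; id] }  — shift
  I12: { [B → id S . y] }  — shift
  I13: { [B → id S y .] }  — reduce
  I14: { [S → , ; . id] }  — shift
  I15: { [S → , ; id .] }  — reduce
  I16: { [C → ; id . y] }  — shift
  I17: { [C → ; id y .] }  — reduce

Every state is either a pure shift/goto state or contains exactly one complete item and nothing to shift — no conflicts. The grammar is LR(0).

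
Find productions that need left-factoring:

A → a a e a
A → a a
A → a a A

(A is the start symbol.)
Yes, A has productions with common prefix 'a a'

Left-factoring is needed when two productions for the same non-terminal
share a common prefix on the right-hand side.

Productions for A:
  A → a a e a
  A → a a
  A → a a A

Found common prefix 'a a' in productions for A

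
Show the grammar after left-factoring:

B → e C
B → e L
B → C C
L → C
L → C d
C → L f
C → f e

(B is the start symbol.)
B → e B'
B' → C
B' → L
B → C C
L → C L'
L' → ε
L' → d
C → L f
C → f e

Left-factoring transforms A → αβ₁ | αβ₂ into A → αA' and A' → β₁ | β₂
(α is the longest common prefix among the alternatives). Repeat until
no nonterminal has two alternatives with a common prefix.

Round 1: B has alternatives sharing prefix 'e'. Introduce B': B → e B'
  Add: B' → C
  Add: B' → L

Round 2: L has alternatives sharing prefix 'C'. Introduce L': L → C L'
  Add: L' → ε
  Add: L' → d

No remaining common prefixes — done.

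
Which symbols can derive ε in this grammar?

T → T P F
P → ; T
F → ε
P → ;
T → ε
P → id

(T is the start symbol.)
A non-terminal is nullable if it can derive ε (the empty string): either it has an ε-production, or it has a production whose right-hand side consists entirely of nullable non-terminals.

ε-productions: F → ε, T → ε
So F, T are immediately nullable.
No further non-terminal can be added: every production for the remaining non-terminals contains a terminal or a non-nullable non-terminal.
Nullable = { 'F', 'T' }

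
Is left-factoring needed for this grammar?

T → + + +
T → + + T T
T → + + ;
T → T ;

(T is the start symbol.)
Left-factoring is needed when two productions for the same non-terminal
share a common prefix on the right-hand side.

Productions for T:
  T → + + +
  T → + + T T
  T → + + ;
  T → T ;

Found common prefix '+ +' in productions for T

Answer: Yes, T has productions with common prefix '+ +'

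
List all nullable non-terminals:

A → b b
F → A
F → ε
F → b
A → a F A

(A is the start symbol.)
{ 'F' }

A non-terminal is nullable if it can derive ε (the empty string): either it has an ε-production, or it has a production whose right-hand side consists entirely of nullable non-terminals.

ε-productions: F → ε
So F is immediately nullable.
No further non-terminal can be added: every production for the remaining non-terminals contains a terminal or a non-nullable non-terminal.
Nullable = { 'F' }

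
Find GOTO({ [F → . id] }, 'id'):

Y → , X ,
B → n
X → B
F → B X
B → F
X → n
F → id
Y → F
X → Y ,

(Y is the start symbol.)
GOTO(I, 'id') = CLOSURE({ [A → αX.β] : [A → α.Xβ] ∈ I, X = 'id' })

Items with dot before 'id', with the dot advanced:
  [F → . id] → [F → id .]
Closure adds nothing (no advanced item has the dot before a non-terminal).

GOTO = { [F → id .] }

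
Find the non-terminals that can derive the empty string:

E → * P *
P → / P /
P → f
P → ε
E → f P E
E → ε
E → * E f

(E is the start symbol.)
A non-terminal is nullable if it can derive ε (the empty string): either it has an ε-production, or it has a production whose right-hand side consists entirely of nullable non-terminals.

ε-productions: P → ε, E → ε
So P, E are immediately nullable.
Every non-terminal is now nullable.
Nullable = { 'E', 'P' }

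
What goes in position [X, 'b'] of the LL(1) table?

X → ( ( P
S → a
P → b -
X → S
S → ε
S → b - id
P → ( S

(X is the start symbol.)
X → S

To find M[X, 'b'], we find productions for X where 'b' is in the predict set (PREDICT(N → α) = (FIRST(α) \ {ε}) ∪ (FOLLOW(N) if α ⇒* ε)).

Relevant sets:
  FIRST(S) = { 'a', 'b', ε }
  FOLLOW(X) = { $ }

X → ( ( P: PREDICT = { '(' }
X → S: PREDICT = { $, 'a', 'b' }
  'b' is in predict set, so this production goes in M[X, 'b']

M[X, 'b'] = X → S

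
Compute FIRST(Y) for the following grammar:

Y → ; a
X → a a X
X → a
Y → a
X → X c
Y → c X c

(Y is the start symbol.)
To compute FIRST(Y), examine every production with Y on the left-hand side, reading each right-hand side left to right until a non-nullable symbol is reached.

From Y → ; a:
  - ';' is a terminal: add ';' and stop
From Y → a:
  - a is a terminal: add 'a' and stop
From Y → c X c:
  - c is a terminal: add 'c' and stop

Collecting: FIRST(Y) = { ';', 'a', 'c' }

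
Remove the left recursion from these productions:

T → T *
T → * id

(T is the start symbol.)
T → * id T'
T' → * T'
T' → ε

T is directly left-recursive. The standard transformation for
  A → A α₁ | ... | A α_m | β₁ | ... | β_n
is
  A  → β₁ A' | ... | β_n A'
  A' → α₁ A' | ... | α_m A' | ε

T → * id becomes T → * id T'
T → T * becomes T' → * T'
Add T' → ε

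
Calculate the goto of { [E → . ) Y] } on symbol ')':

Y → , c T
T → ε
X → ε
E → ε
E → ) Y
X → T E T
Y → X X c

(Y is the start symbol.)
GOTO(I, ')') = CLOSURE({ [A → αX.β] : [A → α.Xβ] ∈ I, X = ')' })

Items with dot before ')', with the dot advanced:
  [E → . ) Y] → [E → ) . Y]
Closure of the advanced items:
  [E → ) . Y] has the dot before Y: add [Y → . , c T], [Y → . X X c]
  [Y → . X X c] has the dot before X: add [X → .], [X → . T E T]
  [X → . T E T] has the dot before T: add [T → .]

GOTO = { [E → ) . Y], [T → .], [X → . T E T], [X → .], [Y → . , c T], [Y → . X X c] }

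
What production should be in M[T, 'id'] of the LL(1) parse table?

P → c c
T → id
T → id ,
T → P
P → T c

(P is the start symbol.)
To find M[T, 'id'], we find productions for T where 'id' is in the predict set (PREDICT(N → α) = (FIRST(α) \ {ε}) ∪ (FOLLOW(N) if α ⇒* ε)).

Relevant sets:
  FIRST(P) = { 'c', 'id' }

T → id: PREDICT = { 'id' }
  'id' is in predict set, so this production goes in M[T, 'id']
T → id ,: PREDICT = { 'id' }
  'id' is in predict set, so this production goes in M[T, 'id']
T → P: PREDICT = { 'c', 'id' }
  'id' is in predict set, so this production goes in M[T, 'id']

M[T, 'id'] = T → id, T → id ,, T → P  (a multiply-defined cell — the grammar is not LL(1))

Answer: T → id, T → id ,, T → P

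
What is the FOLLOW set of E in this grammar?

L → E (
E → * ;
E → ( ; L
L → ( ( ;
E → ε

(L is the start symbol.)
To compute FOLLOW(E), find every occurrence of E on a right-hand side N → α E β: add FIRST(β) \ {ε}, and if β is empty or nullable also add FOLLOW(N). Iterate to a fixed point.

In L → E (: E is followed by '(', add FIRST('(') \ {ε} = { '(' }

Taking the union: FOLLOW(E) = { '(' }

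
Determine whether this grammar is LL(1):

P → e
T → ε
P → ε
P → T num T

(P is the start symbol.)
Yes, the grammar is LL(1).

A grammar is LL(1) if for each non-terminal N with multiple productions, the predict sets of those productions are pairwise disjoint, where PREDICT(N → α) = (FIRST(α) \ {ε}) ∪ (FOLLOW(N) if α ⇒* ε).

Relevant sets:
  FIRST(T) = { ε }
  FOLLOW(P) = { $ }

For P:
  PREDICT(P → e) = { 'e' }
  PREDICT(P → ε) = { $ }
  PREDICT(P → T num T) = { 'num' }
T has a single production, so nothing to check there.

All predict sets are disjoint. The grammar IS LL(1).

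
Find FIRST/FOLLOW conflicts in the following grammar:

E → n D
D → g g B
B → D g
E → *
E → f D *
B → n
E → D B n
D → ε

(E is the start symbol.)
Yes. D → g g B with FOLLOW(D) on { 'g' }

A FIRST/FOLLOW conflict occurs when a non-terminal N has a nullable alternative N → β (β ⇒* ε) and another alternative N → α with FIRST(α) ∩ FOLLOW(N) ≠ ∅: on such a lookahead the parser cannot decide between expanding α and letting N vanish via β.

Nullable non-terminals: D.

D: nullable alternative(s) D → ε; FOLLOW(D) = { $, '*', 'g', 'n' }
  D → g g B: FIRST \ {ε} = { 'g' } — overlaps FOLLOW(D) on { 'g' }: CONFLICT
  D → ε: FIRST \ {ε} = { } — this is the only nullable alternative, skip

B, E have no nullable alternative, so no FIRST/FOLLOW check is needed there.

So the grammar has 1 FIRST/FOLLOW conflict (marked CONFLICT above).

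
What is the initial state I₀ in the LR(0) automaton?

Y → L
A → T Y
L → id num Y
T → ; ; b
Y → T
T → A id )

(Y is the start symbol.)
First, augment the grammar with Y' → Y
I₀ = CLOSURE({ [Y' → . Y] }):
  [Y' → . Y] has the dot before Y: add [Y → . L], [Y → . T]
  [Y → . L] has the dot before L: add [L → . id num Y]
  [Y → . T] has the dot before T: add [T → . ; ; b], [T → . A id )]
  [T → . A id )] has the dot before A: add [A → . T Y]
No further items can be added.

I₀ = { [A → . T Y], [L → . id num Y], [T → . ; ; b], [T → . A id )], [Y → . L], [Y → . T], [Y' → . Y] }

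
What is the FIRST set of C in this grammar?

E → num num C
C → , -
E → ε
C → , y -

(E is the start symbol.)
{ ',' }

From C → , -:
  - ',' is a terminal: add ',' and stop
From C → , y -:
  - ',' is a terminal: add ',' and stop

Collecting: FIRST(C) = { ',' }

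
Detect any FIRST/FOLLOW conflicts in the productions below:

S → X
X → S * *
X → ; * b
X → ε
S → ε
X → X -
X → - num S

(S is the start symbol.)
Nullable non-terminals: S, X.
FIRST sets used below: FIRST(X) = { '*', '-', ';', ε }, FIRST(S) = { '*', '-', ';', ε }

S: nullable alternative(s) S → X, S → ε; FOLLOW(S) = { $, '*', '-' }
  S → X: FIRST \ {ε} = { '*', '-', ';' } — overlaps FOLLOW(S) on { '*', '-' }: CONFLICT
  S → ε: FIRST \ {ε} = { } — disjoint from FOLLOW(S)

X: nullable alternative(s) X → ε; FOLLOW(X) = { $, '*', '-' }
  X → S * *: FIRST \ {ε} = { '*', '-', ';' } — overlaps FOLLOW(X) on { '*', '-' }: CONFLICT
  X → ; * b: FIRST \ {ε} = { ';' } — disjoint from FOLLOW(X)
  X → ε: FIRST \ {ε} = { } — this is the only nullable alternative, skip
  X → X -: FIRST \ {ε} = { '*', '-', ';' } — overlaps FOLLOW(X) on { '*', '-' }: CONFLICT
  X → - num S: FIRST \ {ε} = { '-' } — overlaps FOLLOW(X) on { '-' }: CONFLICT

So the grammar has 4 FIRST/FOLLOW conflicts (marked CONFLICT above).

Answer: Yes. S → X with FOLLOW(S) on { '*', '-' }; X → S '*' '*' with FOLLOW(X) on { '*', '-' }; X → X '-' with FOLLOW(X) on { '*', '-' }; X → '-' num S with FOLLOW(X) on { '-' }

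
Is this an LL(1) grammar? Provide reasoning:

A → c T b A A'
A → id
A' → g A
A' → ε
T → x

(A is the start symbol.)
A grammar is LL(1) if for each non-terminal N with multiple productions, the predict sets of those productions are pairwise disjoint, where PREDICT(N → α) = (FIRST(α) \ {ε}) ∪ (FOLLOW(N) if α ⇒* ε).

Relevant sets:
  FOLLOW(A') = { $, 'g' }

For A:
  PREDICT(A → c T b A A') = { 'c' }
  PREDICT(A → id) = { 'id' }
For A':
  PREDICT(A' → g A) = { 'g' }
  PREDICT(A' → ε) = { $, 'g' }
T has a single production, so nothing to check there.

Conflict found: Predict set conflict for A': { 'g' }
The grammar is NOT LL(1).

Answer: No. Predict set conflict for A': { 'g' }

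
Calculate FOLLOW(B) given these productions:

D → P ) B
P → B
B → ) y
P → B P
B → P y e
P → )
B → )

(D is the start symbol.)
To compute FOLLOW(B), find every occurrence of B on a right-hand side N → α B β: add FIRST(β) \ {ε}, and if β is empty or nullable also add FOLLOW(N). Iterate to a fixed point.

In D → P ) B: B is at the end, add FOLLOW(D)
In P → B: B is at the end, add FOLLOW(P)
In P → B P: B is followed by P, add FIRST(P) \ {ε} = { ')' }

The FOLLOW sets referred to above (computed the same way, to a fixed point):
  FOLLOW(D) = { $ }
  FOLLOW(P) = { ')', 'y' }

Taking the union: FOLLOW(B) = { $, ')', 'y' }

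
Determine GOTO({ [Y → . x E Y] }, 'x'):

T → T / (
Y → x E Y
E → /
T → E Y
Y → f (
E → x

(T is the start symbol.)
{ [E → . /], [E → . x], [Y → x . E Y] }

GOTO(I, 'x') = CLOSURE({ [A → αX.β] : [A → α.Xβ] ∈ I, X = 'x' })

Items with dot before 'x', with the dot advanced:
  [Y → . x E Y] → [Y → x . E Y]
Closure of the advanced items:
  [Y → x . E Y] has the dot before E: add [E → . /], [E → . x]

GOTO = { [E → . /], [E → . x], [Y → x . E Y] }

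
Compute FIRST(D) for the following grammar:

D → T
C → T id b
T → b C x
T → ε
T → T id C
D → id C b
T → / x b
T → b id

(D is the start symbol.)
{ '/', 'b', 'id', ε }

FIRST sets of the other non-terminals involved (by the same procedure, iterated to a fixed point):
  FIRST(T) = { '/', 'b', 'id', ε }

From D → T:
  - T is a non-terminal: add FIRST(T) \ {ε} = { '/', 'b', 'id' }
    T is nullable and nothing follows, so the whole right-hand side can vanish: ε ∈ FIRST(D)
From D → id C b:
  - id is a terminal: add 'id' and stop

Collecting: FIRST(D) = { '/', 'b', 'id', ε }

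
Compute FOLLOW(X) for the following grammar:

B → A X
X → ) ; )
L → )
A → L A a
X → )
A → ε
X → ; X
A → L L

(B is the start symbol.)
{ $ }

In B → A X: X is at the end, add FOLLOW(B)
In X → ; X: X is at the end; this adds FOLLOW(X) to itself — nothing new

The FOLLOW sets referred to above (computed the same way, to a fixed point):
  FOLLOW(B) = { $ }

Taking the union: FOLLOW(X) = { $ }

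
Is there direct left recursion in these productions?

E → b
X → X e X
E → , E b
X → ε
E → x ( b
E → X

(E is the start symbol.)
Direct left recursion occurs when N → N α for some non-terminal N (the right-hand side begins with the left-hand side itself).

E → b: starts with b
X → X e X: LEFT RECURSIVE (starts with X)
E → , E b: starts with ','
X → ε: starts with ε
E → x ( b: starts with x
E → X: starts with X

The grammar has direct left recursion on: X.

Answer: Yes, X is left-recursive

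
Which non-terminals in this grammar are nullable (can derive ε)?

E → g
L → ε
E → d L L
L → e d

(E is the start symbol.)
{ 'L' }

A non-terminal is nullable if it can derive ε (the empty string): either it has an ε-production, or it has a production whose right-hand side consists entirely of nullable non-terminals.

ε-productions: L → ε
So L is immediately nullable.
No further non-terminal can be added: every production for the remaining non-terminals contains a terminal or a non-nullable non-terminal.
Nullable = { 'L' }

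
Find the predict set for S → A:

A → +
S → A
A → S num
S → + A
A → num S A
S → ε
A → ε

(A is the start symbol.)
PREDICT(S → A) = (FIRST(RHS) \ {ε}) ∪ (FOLLOW(S) if ε ∈ FIRST(RHS), i.e. RHS ⇒* ε)
FIRST(A) = { '+', 'num', ε }
FIRST(A) = { '+', 'num', ε }
ε ∈ FIRST(A) (the right-hand side is nullable), so add FOLLOW(S) = { $, '+', 'num' }
PREDICT(S → A) = { $, '+', 'num' }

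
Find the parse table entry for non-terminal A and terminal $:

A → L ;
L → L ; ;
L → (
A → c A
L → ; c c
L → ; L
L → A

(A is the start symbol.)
To find M[A, $], we find productions for A where $ is in the predict set (PREDICT(N → α) = (FIRST(α) \ {ε}) ∪ (FOLLOW(N) if α ⇒* ε)).

Relevant sets:
  FIRST(L) = { '(', ';', 'c' }

A → L ;: PREDICT = { '(', ';', 'c' }
A → c A: PREDICT = { 'c' }

M[A, $] is empty (no production applies)

Answer: Empty (error entry)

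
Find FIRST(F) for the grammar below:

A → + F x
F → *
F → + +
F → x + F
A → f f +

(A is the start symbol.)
{ '*', '+', 'x' }

To compute FIRST(F), examine every production with F on the left-hand side, reading each right-hand side left to right until a non-nullable symbol is reached.

From F → *:
  - '*' is a terminal: add '*' and stop
From F → + +:
  - '+' is a terminal: add '+' and stop
From F → x + F:
  - x is a terminal: add 'x' and stop

Collecting: FIRST(F) = { '*', '+', 'x' }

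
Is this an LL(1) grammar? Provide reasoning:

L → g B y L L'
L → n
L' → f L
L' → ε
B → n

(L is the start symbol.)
A grammar is LL(1) if for each non-terminal N with multiple productions, the predict sets of those productions are pairwise disjoint, where PREDICT(N → α) = (FIRST(α) \ {ε}) ∪ (FOLLOW(N) if α ⇒* ε).

Relevant sets:
  FOLLOW(L') = { $, 'f' }

For L:
  PREDICT(L → g B y L L') = { 'g' }
  PREDICT(L → n) = { 'n' }
For L':
  PREDICT(L' → f L) = { 'f' }
  PREDICT(L' → ε) = { $, 'f' }
B has a single production, so nothing to check there.

Conflict found: Predict set conflict for L': { 'f' }
The grammar is NOT LL(1).

Answer: No. Predict set conflict for L': { 'f' }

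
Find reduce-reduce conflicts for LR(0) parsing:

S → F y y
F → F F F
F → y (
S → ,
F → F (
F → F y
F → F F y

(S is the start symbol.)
Augment with S' → S and build the canonical LR(0) collection (I0 = CLOSURE({[S' → . S]}), then GOTO on every symbol after a dot until no new states appear). It has 12 states:
  I0: { [F → . F (], [F → . F F F], [F → . F F y], [F → . F y], [F → . y (], [S → . ,], [S → . F y y], [S' → . S] }  — shift
  I1: { [S → , .] }  — reduce
  I2: { [F → . F (], [F → . F F F], [F → . F F y], [F → . F y], [F → . y (], [F → F . (], [F → F . F F], [F → F . F y], [F → F . y], [S → F . y y] }  — shift
  I3: { [S' → S .] }  — accept
  I4: { [F → y . (] }  — shift
  I5: { [F → y ( .] }  — reduce
  I6: { [F → F ( .] }  — reduce
  I7: { [F → . F (], [F → . F F F], [F → . F F y], [F → . F y], [F → . y (], [F → F . (], [F → F . F F], [F → F . F y], [F → F . y], [F → F F . F], [F → F F . y] }  — shift
  I8: { [F → F y .], [F → y . (], [S → F y . y] }  — shift, reduce
  I9: { [S → F y y .] }  — reduce
  I10: { [F → . F (], [F → . F F F], [F → . F F y], [F → . F y], [F → . y (], [F → F . (], [F → F . F F], [F → F . F y], [F → F . y], [F → F F . F], [F → F F . y], [F → F F F .] }  — shift, reduce
  I11: { [F → F F y .], [F → F y .], [F → y . (] }  — shift, 2 reduces

I11 contains complete items [F → F F y .], [F → F y .] — reduce-reduce conflict.

Answer: Yes — I11: [F → F F y .] vs [F → F y .]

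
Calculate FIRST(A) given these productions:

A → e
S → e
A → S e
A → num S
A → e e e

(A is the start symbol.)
{ 'e', 'num' }

FIRST sets of the other non-terminals involved (by the same procedure, iterated to a fixed point):
  FIRST(S) = { 'e' }

From A → e:
  - e is a terminal: add 'e' and stop
From A → S e:
  - S is a non-terminal: add FIRST(S) \ {ε} = { 'e' }
    S is not nullable, so stop
From A → num S:
  - num is a terminal: add 'num' and stop
From A → e e e:
  - e is a terminal: add 'e' and stop

Collecting: FIRST(A) = { 'e', 'num' }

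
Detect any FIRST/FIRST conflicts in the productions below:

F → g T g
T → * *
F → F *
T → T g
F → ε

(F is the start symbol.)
FIRST sets of the non-terminals at (or reachable through a nullable prefix from) the front of some alternative:
  FIRST(F) = { '*', 'g', ε }
  FIRST(T) = { '*' }

Productions for F:
  F → g T g: FIRST = { 'g' }
  F → F *: FIRST = { '*', 'g' }
  F → ε: FIRST = { ε }
Productions for T:
  T → * *: FIRST = { '*' }
  T → T g: FIRST = { '*' }

Conflict for F: F → g T g and F → F *
  Overlap: { 'g' }
Conflict for T: T → * * and T → T g
  Overlap: { '*' }

Answer: Yes. F → g T g / F → F '*' on { 'g' }; T → '*' '*' / T → T g on { '*' }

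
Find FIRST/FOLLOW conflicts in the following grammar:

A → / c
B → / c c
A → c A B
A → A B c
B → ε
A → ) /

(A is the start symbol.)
Yes. B → '/' c c with FOLLOW(B) on { '/' }

A FIRST/FOLLOW conflict occurs when a non-terminal N has a nullable alternative N → β (β ⇒* ε) and another alternative N → α with FIRST(α) ∩ FOLLOW(N) ≠ ∅: on such a lookahead the parser cannot decide between expanding α and letting N vanish via β.

Nullable non-terminals: B.

B: nullable alternative(s) B → ε; FOLLOW(B) = { $, '/', 'c' }
  B → / c c: FIRST \ {ε} = { '/' } — overlaps FOLLOW(B) on { '/' }: CONFLICT
  B → ε: FIRST \ {ε} = { } — this is the only nullable alternative, skip

A has no nullable alternative, so no FIRST/FOLLOW check is needed there.

So the grammar has 1 FIRST/FOLLOW conflict (marked CONFLICT above).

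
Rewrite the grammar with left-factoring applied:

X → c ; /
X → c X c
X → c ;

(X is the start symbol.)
X → c X'
X' → ; X''
X'' → /
X'' → ε
X' → X c

Left-factoring transforms A → αβ₁ | αβ₂ into A → αA' and A' → β₁ | β₂
(α is the longest common prefix among the alternatives). Repeat until
no nonterminal has two alternatives with a common prefix.

Round 1: X has alternatives sharing prefix 'c'. Introduce X': X → c X'
  Add: X' → ; /
  Add: X' → X c
  Add: X' → ;

Round 2: X' has alternatives sharing prefix ';'. Introduce X'': X' → ; X''
  Add: X'' → /
  Add: X'' → ε

No remaining common prefixes — done.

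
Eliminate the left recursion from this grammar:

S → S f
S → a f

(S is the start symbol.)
S → a f S'
S' → f S'
S' → ε

S is directly left-recursive. The standard transformation for
  A → A α₁ | ... | A α_m | β₁ | ... | β_n
is
  A  → β₁ A' | ... | β_n A'
  A' → α₁ A' | ... | α_m A' | ε

S → a f becomes S → a f S'
S → S f becomes S' → f S'
Add S' → ε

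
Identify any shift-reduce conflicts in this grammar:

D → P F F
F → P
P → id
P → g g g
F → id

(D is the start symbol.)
No shift-reduce conflicts

Augment with D' → D and build the canonical LR(0) collection (I0 = CLOSURE({[D' → . D]}), then GOTO on every symbol after a dot until no new states appear). It has 11 states:
  I0: { [D → . P F F], [D' → . D], [P → . g g g], [P → . id] }  — shift
  I1: { [D' → D .] }  — accept
  I2: { [D → P . F F], [F → . P], [F → . id], [P → . g g g], [P → . id] }  — shift
  I3: { [P → g . g g] }  — shift
  I4: { [P → id .] }  — reduce
  I5: { [P → g g . g] }  — shift
  I6: { [P → g g g .] }  — reduce
  I7: { [D → P F . F], [F → . P], [F → . id], [P → . g g g], [P → . id] }  — shift
  I8: { [F → P .] }  — reduce
  I9: { [F → id .], [P → id .] }  — 2 reduces
  I10: { [D → P F F .] }  — reduce

No state contains both a complete item and a shift item.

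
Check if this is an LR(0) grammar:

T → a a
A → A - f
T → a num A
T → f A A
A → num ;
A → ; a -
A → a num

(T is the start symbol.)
A grammar is LR(0) if no state in the canonical LR(0) collection has:
  - both a shift item (dot before a terminal) and a complete item (shift-reduce conflict), or
  - two or more complete items (reduce-reduce conflict; the accept item [T' → T .] counts as a complete item here).

Augment with T' → T and build the canonical LR(0) collection (I0 = CLOSURE({[T' → . T]}), then GOTO on every symbol after a dot until no new states appear). It has 18 states:
  I0: { [T → . a a], [T → . a num A], [T → . f A A], [T' → . T] }  — shift
  I1: { [T' → T .] }  — accept
  I2: { [T → a . a], [T → a . num A] }  — shift
  I3: { [A → . ; a -], [A → . A - f], [A → . a num], [A → . num ;], [T → f . A A] }  — shift
  I4: { [A → ; . a -] }  — shift
  I5: { [A → . ; a -], [A → . A - f], [A → . a num], [A → . num ;], [A → A . - f], [T → f A . A] }  — shift
  I6: { [A → a . num] }  — shift
  I7: { [A → num . ;] }  — shift
  I8: { [A → num ; .] }  — reduce
  I9: { [A → a num .] }  — reduce
  I10: { [A → A - . f] }  — shift
  I11: { [A → A . - f], [T → f A A .] }  — shift, reduce
  I12: { [A → A - f .] }  — reduce
  I13: { [A → ; a . -] }  — shift
  I14: { [A → ; a - .] }  — reduce
  I15: { [T → a a .] }  — reduce
  I16: { [A → . ; a -], [A → . A - f], [A → . a num], [A → . num ;], [T → a num . A] }  — shift
  I17: { [A → A . - f], [T → a num A .] }  — shift, reduce

Conflict in state I11:
  Shift-reduce conflict between [T → f A A .] and [A → A . - f]
So the grammar is NOT LR(0).

Answer: No. Shift-reduce conflict between [T → f A A .] and [A → A . - f]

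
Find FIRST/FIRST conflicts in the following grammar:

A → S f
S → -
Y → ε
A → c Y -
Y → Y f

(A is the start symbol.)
No FIRST/FIRST conflicts.

FIRST sets of the non-terminals at (or reachable through a nullable prefix from) the front of some alternative:
  FIRST(S) = { '-' }
  FIRST(Y) = { 'f', ε }

Productions for A:
  A → S f: FIRST = { '-' }
  A → c Y -: FIRST = { 'c' }
Productions for Y:
  Y → ε: FIRST = { ε }
  Y → Y f: FIRST = { 'f' }
S has only one production, so no FIRST/FIRST conflict is possible there.

All alternatives of each non-terminal have pairwise disjoint FIRST sets.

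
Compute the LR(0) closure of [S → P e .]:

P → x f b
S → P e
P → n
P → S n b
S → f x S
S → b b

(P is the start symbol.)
To compute CLOSURE, for each item [A → α.Bβ] where B is a non-terminal, add [B → .γ] for all productions B → γ; repeat for the newly added items until nothing changes.

Start with: [S → P e .]
The dot is at the end, so nothing is added.

CLOSURE = { [S → P e .] }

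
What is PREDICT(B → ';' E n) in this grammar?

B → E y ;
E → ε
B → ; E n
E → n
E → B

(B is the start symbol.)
{ ';' }

PREDICT(B → ';' E n) = (FIRST(RHS) \ {ε}) ∪ (FOLLOW(B) if ε ∈ FIRST(RHS), i.e. RHS ⇒* ε)
FIRST(';' E n) = { ';' }
ε ∉ FIRST(';' E n), so FOLLOW(B) is not added.
PREDICT(B → ';' E n) = { ';' }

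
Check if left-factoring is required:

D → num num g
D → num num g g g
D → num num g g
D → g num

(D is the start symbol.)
Left-factoring is needed when two productions for the same non-terminal
share a common prefix on the right-hand side.

Productions for D:
  D → num num g
  D → num num g g g
  D → num num g g
  D → g num

Found common prefix 'num num g' in productions for D

Answer: Yes, D has productions with common prefix 'num num g'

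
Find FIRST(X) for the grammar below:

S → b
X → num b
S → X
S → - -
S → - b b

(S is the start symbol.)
To compute FIRST(X), examine every production with X on the left-hand side, reading each right-hand side left to right until a non-nullable symbol is reached.

From X → num b:
  - num is a terminal: add 'num' and stop

Collecting: FIRST(X) = { 'num' }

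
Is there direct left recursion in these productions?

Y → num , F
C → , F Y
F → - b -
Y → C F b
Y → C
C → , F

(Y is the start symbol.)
No direct left recursion

Y → num , F: starts with num
C → , F Y: starts with ','
F → - b -: starts with '-'
Y → C F b: starts with C
Y → C: starts with C
C → , F: starts with ','

No direct left recursion found.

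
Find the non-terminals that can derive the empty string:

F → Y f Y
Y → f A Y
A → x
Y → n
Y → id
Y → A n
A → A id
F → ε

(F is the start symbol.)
A non-terminal is nullable if it can derive ε (the empty string): either it has an ε-production, or it has a production whose right-hand side consists entirely of nullable non-terminals.

ε-productions: F → ε
So F is immediately nullable.
No further non-terminal can be added: every production for the remaining non-terminals contains a terminal or a non-nullable non-terminal.
Nullable = { 'F' }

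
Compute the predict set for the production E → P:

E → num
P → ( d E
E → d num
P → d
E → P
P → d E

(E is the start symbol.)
{ '(', 'd' }

PREDICT(E → P) = (FIRST(RHS) \ {ε}) ∪ (FOLLOW(E) if ε ∈ FIRST(RHS), i.e. RHS ⇒* ε)
FIRST(P) = { '(', 'd' }
FIRST(P) = { '(', 'd' }
ε ∉ FIRST(P), so FOLLOW(E) is not added.
PREDICT(E → P) = { '(', 'd' }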